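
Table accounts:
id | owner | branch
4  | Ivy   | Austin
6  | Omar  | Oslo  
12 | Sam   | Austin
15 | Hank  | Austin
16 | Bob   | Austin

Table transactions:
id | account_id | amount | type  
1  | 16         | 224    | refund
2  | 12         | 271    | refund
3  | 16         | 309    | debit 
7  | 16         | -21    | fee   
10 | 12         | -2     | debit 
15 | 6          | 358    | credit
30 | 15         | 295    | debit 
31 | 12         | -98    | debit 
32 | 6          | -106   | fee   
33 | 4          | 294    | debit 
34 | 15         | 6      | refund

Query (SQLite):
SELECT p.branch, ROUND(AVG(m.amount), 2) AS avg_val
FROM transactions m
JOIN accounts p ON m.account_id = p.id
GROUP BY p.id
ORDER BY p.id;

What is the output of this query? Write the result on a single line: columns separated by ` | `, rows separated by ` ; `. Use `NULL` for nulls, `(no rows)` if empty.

Join each transactions row to its accounts via account_id.
Group joined rows by accounts.id; compute ROUND(AVG(m.amount), 2) per group.
  4: ids {33} → ROUND(AVG(m.amount), 2)=294
  6: ids {15, 32} → ROUND(AVG(m.amount), 2)=126
  12: ids {2, 10, 31} → ROUND(AVG(m.amount), 2)=57
  15: ids {30, 34} → ROUND(AVG(m.amount), 2)=150.5
  16: ids {1, 3, 7} → ROUND(AVG(m.amount), 2)=170.67

Austin | 294 ; Oslo | 126 ; Austin | 57 ; Austin | 150.5 ; Austin | 170.67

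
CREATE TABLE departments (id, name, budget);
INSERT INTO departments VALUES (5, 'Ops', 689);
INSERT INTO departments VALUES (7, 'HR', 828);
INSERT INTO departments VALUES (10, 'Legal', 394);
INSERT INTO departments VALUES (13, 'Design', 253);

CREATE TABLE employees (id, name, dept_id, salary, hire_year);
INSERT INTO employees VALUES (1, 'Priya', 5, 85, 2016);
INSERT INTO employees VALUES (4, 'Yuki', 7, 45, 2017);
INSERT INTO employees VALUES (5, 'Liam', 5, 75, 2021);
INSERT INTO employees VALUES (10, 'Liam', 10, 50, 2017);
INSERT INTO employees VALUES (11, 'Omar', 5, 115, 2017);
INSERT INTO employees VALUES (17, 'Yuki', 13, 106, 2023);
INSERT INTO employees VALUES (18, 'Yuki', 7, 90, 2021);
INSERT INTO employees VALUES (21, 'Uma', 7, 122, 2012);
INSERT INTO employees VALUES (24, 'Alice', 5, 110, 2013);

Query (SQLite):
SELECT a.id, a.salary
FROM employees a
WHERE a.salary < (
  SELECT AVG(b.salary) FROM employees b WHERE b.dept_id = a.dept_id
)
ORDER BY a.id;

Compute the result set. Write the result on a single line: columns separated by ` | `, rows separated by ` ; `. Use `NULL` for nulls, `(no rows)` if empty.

For each employees row a, compute AVG(salary) over rows sharing a.dept_id.
Keep row a if a.salary < that per-group AVG.
  dept_id=5: AVG(salary) = 96.25
  dept_id=7: AVG(salary) = 85.666667
  dept_id=10: AVG(salary) = 50.0
  dept_id=13: AVG(salary) = 106.0

1 | 85 ; 4 | 45 ; 5 | 75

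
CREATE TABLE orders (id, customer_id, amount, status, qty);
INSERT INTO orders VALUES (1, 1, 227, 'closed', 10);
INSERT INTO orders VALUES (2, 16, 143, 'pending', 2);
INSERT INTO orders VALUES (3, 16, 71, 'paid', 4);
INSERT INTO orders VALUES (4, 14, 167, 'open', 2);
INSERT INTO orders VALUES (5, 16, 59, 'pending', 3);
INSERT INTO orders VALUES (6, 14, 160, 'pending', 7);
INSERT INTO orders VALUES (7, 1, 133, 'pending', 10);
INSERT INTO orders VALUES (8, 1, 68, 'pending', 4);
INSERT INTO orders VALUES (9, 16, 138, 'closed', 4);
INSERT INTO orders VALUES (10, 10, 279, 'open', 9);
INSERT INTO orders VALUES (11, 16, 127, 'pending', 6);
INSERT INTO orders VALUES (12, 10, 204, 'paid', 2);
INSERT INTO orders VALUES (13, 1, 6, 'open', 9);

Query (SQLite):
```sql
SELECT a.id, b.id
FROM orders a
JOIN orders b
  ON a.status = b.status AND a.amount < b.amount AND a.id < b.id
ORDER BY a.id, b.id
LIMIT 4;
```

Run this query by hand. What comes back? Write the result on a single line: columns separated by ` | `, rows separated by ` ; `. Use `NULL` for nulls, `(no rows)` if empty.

Pairs (a,b) with same status, a.amount < b.amount, a.id < b.id.
status groups: closed:{1,9} open:{4,10,13} paid:{3,12} pending:{2,5,6,7,8,11}
Ordered by (a.id, b.id); first 4.

2 | 6 ; 3 | 12 ; 4 | 10 ; 5 | 6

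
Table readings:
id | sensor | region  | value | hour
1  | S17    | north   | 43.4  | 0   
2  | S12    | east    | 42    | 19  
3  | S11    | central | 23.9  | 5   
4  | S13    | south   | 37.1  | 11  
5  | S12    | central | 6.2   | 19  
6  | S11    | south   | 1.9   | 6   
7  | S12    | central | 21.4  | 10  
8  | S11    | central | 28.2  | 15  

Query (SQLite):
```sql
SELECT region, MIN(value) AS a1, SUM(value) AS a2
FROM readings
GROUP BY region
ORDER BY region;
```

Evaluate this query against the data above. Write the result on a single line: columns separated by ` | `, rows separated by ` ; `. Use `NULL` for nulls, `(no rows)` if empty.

central | 6.2 | 79.7 ; east | 42 | 42 ; north | 43.4 | 43.4 ; south | 1.9 | 39

Group readings by region.
Per group compute: MIN(value), SUM(value).
  central: ids {3, 5, 7, 8} → MIN(value)=6.2, SUM(value)=79.7
  east: ids {2} → MIN(value)=42, SUM(value)=42
  north: ids {1} → MIN(value)=43.4, SUM(value)=43.4
  south: ids {4, 6} → MIN(value)=1.9, SUM(value)=39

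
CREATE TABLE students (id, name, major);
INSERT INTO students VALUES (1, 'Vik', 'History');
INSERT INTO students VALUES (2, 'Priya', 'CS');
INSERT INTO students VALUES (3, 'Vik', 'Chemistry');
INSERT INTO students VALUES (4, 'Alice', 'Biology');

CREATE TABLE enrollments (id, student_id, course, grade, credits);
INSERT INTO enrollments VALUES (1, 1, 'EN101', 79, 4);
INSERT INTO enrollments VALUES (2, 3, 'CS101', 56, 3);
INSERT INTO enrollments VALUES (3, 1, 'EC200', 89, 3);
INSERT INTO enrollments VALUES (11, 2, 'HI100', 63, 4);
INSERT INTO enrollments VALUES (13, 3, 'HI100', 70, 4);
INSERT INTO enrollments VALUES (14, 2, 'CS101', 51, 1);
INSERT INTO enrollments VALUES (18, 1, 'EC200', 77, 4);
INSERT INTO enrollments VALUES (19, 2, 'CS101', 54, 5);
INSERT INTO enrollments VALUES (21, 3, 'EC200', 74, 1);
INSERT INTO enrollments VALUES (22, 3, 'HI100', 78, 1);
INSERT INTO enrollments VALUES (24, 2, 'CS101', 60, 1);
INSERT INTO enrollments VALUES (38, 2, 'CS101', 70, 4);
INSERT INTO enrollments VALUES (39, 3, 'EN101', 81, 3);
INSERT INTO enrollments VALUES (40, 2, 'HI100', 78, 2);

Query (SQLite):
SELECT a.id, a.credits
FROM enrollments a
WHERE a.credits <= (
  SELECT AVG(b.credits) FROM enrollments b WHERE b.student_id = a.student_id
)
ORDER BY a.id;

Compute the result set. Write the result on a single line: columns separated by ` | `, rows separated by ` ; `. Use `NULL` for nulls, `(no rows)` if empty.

3 | 3 ; 14 | 1 ; 21 | 1 ; 22 | 1 ; 24 | 1 ; 40 | 2

For each enrollments row a, compute AVG(credits) over rows sharing a.student_id.
Keep row a if a.credits <= that per-group AVG.
  student_id=1: AVG(credits) = 3.666667
  student_id=2: AVG(credits) = 2.833333
  student_id=3: AVG(credits) = 2.4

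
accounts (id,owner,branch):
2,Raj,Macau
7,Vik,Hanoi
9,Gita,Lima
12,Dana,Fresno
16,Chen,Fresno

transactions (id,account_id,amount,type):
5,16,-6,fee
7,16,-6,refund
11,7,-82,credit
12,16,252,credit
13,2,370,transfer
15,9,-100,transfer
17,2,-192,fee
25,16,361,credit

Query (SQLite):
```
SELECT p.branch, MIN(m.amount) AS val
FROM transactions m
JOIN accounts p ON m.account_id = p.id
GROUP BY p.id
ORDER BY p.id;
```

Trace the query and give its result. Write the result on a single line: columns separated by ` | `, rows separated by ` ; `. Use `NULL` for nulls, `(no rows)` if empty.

Join each transactions row to its accounts via account_id.
Group joined rows by accounts.id; compute MIN(m.amount) per group.
  2: ids {13, 17} → MIN(m.amount)=-192
  7: ids {11} → MIN(m.amount)=-82
  9: ids {15} → MIN(m.amount)=-100
  16: ids {5, 7, 12, 25} → MIN(m.amount)=-6

Macau | -192 ; Hanoi | -82 ; Lima | -100 ; Fresno | -6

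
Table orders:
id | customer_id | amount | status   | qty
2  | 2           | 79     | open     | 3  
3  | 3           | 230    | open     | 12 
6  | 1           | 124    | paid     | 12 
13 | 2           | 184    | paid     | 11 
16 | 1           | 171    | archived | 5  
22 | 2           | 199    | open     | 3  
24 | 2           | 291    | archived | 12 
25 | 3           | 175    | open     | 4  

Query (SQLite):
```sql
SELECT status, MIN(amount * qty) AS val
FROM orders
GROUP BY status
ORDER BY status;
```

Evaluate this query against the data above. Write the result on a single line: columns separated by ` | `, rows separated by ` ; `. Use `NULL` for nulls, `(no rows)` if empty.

archived | 855 ; open | 237 ; paid | 1488

For each row compute amount * qty.
Group by status; take MIN of the expression per group.
  archived: ids {16, 24} → MIN(amount * qty)=855
  open: ids {2, 3, 22, 25} → MIN(amount * qty)=237
  paid: ids {6, 13} → MIN(amount * qty)=1488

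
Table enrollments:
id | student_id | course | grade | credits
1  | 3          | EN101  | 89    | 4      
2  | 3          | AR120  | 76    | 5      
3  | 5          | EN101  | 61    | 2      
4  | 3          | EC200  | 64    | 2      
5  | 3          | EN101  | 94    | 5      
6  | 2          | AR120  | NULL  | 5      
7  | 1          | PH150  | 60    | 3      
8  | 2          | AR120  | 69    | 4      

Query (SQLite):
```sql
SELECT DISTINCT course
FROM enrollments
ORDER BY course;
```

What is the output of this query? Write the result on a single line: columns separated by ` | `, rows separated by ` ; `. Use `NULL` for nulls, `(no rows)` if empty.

Collect distinct course values from enrollments.

AR120 ; EC200 ; EN101 ; PH150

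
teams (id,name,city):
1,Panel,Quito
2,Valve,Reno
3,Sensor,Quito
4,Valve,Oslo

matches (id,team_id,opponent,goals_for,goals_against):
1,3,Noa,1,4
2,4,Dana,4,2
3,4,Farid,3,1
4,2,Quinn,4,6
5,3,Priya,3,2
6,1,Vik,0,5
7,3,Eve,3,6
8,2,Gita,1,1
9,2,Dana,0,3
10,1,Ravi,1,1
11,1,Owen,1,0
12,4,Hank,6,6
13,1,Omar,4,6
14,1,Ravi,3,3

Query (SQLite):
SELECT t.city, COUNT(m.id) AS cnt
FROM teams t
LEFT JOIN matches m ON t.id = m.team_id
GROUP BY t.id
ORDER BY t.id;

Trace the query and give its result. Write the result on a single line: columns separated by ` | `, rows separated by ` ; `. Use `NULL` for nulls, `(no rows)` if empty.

LEFT JOIN keeps every teams row; unmatched ones get NULL for matches columns.
Group by teams.id and compute COUNT(m.id). COUNT(col) of an all-NULL group is 0.
  1: ids {6, 10, 11, 13, 14} → COUNT(m.id)=5
  2: ids {4, 8, 9} → COUNT(m.id)=3
  3: ids {1, 5, 7} → COUNT(m.id)=3
  4: ids {2, 3, 12} → COUNT(m.id)=3

Quito | 5 ; Reno | 3 ; Quito | 3 ; Oslo | 3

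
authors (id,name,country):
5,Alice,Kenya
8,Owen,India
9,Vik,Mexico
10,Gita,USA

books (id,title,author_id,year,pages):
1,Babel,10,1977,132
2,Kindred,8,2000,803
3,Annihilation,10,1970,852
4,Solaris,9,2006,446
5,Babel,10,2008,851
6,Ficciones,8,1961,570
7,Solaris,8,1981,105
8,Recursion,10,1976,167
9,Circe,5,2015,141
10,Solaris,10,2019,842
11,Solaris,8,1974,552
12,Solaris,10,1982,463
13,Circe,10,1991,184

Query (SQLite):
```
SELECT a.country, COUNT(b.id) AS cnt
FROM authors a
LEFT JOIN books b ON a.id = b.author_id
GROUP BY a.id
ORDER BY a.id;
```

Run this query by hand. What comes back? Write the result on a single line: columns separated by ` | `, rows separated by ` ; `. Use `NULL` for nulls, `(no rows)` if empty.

Kenya | 1 ; India | 4 ; Mexico | 1 ; USA | 7

LEFT JOIN keeps every authors row; unmatched ones get NULL for books columns.
Group by authors.id and compute COUNT(b.id). COUNT(col) of an all-NULL group is 0.
  5: ids {9} → COUNT(b.id)=1
  8: ids {2, 6, 7, 11} → COUNT(b.id)=4
  9: ids {4} → COUNT(b.id)=1
  10: ids {1, 3, 5, 8, 10, 12, 13} → COUNT(b.id)=7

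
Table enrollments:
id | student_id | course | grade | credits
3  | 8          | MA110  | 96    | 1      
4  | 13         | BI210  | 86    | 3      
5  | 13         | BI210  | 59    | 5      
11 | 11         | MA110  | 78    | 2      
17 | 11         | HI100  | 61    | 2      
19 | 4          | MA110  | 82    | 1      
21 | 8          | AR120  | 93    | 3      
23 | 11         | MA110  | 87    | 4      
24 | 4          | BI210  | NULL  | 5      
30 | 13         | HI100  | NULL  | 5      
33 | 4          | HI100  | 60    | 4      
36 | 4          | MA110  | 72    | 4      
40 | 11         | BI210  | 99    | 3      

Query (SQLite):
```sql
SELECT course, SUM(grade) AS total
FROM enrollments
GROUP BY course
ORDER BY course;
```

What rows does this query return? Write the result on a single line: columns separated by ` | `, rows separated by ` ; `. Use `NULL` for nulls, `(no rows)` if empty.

Partition enrollments by course; compute SUM(grade) within each group.
  AR120: ids {21} → SUM(grade)=93
  BI210: ids {4, 5, 24, 40} → SUM(grade)=244
  HI100: ids {17, 30, 33} → SUM(grade)=121
  MA110: ids {3, 11, 19, 23, 36} → SUM(grade)=415

AR120 | 93 ; BI210 | 244 ; HI100 | 121 ; MA110 | 415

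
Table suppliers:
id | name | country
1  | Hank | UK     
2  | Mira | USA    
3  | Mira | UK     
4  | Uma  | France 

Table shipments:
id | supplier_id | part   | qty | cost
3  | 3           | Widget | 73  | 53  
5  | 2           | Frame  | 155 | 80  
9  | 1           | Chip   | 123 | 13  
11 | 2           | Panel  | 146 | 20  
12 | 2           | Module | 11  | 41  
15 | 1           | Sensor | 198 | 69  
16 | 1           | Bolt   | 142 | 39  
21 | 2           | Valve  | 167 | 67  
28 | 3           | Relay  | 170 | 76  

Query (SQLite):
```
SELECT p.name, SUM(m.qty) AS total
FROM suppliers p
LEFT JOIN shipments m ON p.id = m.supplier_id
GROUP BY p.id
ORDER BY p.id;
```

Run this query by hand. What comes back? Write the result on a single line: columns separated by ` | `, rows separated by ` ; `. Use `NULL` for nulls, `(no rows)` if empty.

LEFT JOIN keeps every suppliers row; unmatched ones get NULL for shipments columns.
Group by suppliers.id and compute SUM(m.qty). SUM over an all-NULL group is NULL.
  1: ids {9, 15, 16} → SUM(m.qty)=463
  2: ids {5, 11, 12, 21} → SUM(m.qty)=479
  3: ids {3, 28} → SUM(m.qty)=243
  4: ids {—} → SUM(m.qty)=NULL

Hank | 463 ; Mira | 479 ; Mira | 243 ; Uma | NULL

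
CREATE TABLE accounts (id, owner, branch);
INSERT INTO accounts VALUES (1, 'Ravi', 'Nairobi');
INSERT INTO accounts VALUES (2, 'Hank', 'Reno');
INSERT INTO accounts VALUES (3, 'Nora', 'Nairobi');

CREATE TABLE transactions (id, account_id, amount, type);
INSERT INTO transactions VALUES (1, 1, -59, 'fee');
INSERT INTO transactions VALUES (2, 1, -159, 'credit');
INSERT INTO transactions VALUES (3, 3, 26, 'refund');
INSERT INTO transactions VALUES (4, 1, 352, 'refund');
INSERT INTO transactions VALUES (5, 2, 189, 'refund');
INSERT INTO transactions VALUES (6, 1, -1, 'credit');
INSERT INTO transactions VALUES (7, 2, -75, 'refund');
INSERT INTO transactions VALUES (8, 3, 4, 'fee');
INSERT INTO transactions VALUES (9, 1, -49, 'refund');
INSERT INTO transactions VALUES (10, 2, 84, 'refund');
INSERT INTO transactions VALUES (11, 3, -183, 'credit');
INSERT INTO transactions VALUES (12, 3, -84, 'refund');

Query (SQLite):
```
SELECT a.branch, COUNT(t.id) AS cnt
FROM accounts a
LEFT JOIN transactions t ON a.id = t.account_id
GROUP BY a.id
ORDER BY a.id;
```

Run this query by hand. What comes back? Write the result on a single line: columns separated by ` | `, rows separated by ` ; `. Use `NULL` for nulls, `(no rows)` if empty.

LEFT JOIN keeps every accounts row; unmatched ones get NULL for transactions columns.
Group by accounts.id and compute COUNT(t.id). COUNT(col) of an all-NULL group is 0.
  1: ids {1, 2, 4, 6, 9} → COUNT(t.id)=5
  2: ids {5, 7, 10} → COUNT(t.id)=3
  3: ids {3, 8, 11, 12} → COUNT(t.id)=4

Nairobi | 5 ; Reno | 3 ; Nairobi | 4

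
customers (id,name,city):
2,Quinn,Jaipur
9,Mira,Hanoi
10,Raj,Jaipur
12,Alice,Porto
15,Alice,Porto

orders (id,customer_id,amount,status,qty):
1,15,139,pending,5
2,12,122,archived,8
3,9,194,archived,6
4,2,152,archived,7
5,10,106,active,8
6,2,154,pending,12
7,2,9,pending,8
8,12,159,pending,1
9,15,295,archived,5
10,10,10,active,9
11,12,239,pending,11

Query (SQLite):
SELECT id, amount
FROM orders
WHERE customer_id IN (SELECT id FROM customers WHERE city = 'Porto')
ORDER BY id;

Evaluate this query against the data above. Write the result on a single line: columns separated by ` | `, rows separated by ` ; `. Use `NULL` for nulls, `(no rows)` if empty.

1 | 139 ; 2 | 122 ; 8 | 159 ; 9 | 295 ; 11 | 239

Inner query: customers.id where city = 'Porto'.
Outer: keep orders rows whose customer_id is in that set.
Inner query → {12, 15}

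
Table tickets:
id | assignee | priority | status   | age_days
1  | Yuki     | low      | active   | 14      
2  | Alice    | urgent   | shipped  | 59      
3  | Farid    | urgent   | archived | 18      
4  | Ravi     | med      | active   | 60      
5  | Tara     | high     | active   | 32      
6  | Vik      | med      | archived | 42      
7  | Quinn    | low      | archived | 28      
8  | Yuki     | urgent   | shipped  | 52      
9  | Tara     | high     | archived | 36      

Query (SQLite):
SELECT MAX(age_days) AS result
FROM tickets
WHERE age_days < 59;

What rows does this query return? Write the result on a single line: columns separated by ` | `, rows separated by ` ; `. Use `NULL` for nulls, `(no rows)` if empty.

Rows where age_days < 59 → age_days values: [14, 18, 32, 42, 28, 52, 36].
MAX of non-NULL values = 52.

52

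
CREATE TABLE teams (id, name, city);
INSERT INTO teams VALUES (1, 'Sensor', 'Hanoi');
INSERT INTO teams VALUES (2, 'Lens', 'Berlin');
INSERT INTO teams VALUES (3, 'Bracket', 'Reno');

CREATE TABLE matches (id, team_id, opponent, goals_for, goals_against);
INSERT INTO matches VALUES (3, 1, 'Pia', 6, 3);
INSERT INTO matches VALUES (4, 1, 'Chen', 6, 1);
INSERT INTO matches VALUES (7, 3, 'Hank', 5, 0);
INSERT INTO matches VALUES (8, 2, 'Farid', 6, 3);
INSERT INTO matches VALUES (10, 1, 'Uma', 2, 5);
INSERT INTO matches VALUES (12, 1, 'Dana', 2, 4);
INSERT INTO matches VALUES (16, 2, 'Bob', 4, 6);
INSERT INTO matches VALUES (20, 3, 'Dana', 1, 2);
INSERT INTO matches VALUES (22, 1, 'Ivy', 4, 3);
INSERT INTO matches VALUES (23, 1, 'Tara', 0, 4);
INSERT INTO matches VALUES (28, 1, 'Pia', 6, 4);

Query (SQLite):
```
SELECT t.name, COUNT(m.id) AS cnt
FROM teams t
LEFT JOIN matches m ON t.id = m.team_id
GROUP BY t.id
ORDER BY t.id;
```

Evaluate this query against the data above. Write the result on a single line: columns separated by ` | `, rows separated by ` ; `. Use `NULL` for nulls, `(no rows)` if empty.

LEFT JOIN keeps every teams row; unmatched ones get NULL for matches columns.
Group by teams.id and compute COUNT(m.id). COUNT(col) of an all-NULL group is 0.
  1: ids {3, 4, 10, 12, 22, 23, 28} → COUNT(m.id)=7
  2: ids {8, 16} → COUNT(m.id)=2
  3: ids {7, 20} → COUNT(m.id)=2

Sensor | 7 ; Lens | 2 ; Bracket | 2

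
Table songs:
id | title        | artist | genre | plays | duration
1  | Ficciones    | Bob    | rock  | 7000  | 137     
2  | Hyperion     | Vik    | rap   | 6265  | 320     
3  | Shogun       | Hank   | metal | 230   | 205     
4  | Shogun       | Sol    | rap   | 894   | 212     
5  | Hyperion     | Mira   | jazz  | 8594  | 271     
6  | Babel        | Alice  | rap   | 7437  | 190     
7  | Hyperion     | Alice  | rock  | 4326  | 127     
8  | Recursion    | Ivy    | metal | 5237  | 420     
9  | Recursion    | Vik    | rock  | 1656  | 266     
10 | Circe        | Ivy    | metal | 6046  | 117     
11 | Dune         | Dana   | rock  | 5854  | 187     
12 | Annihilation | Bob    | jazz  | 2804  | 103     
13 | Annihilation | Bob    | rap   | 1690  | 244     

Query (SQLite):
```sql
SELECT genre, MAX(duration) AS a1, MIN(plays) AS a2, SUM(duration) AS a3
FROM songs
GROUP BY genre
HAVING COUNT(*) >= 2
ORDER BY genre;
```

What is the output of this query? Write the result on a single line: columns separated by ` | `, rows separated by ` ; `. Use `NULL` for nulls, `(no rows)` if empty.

jazz | 271 | 2804 | 374 ; metal | 420 | 230 | 742 ; rap | 320 | 894 | 966 ; rock | 266 | 1656 | 717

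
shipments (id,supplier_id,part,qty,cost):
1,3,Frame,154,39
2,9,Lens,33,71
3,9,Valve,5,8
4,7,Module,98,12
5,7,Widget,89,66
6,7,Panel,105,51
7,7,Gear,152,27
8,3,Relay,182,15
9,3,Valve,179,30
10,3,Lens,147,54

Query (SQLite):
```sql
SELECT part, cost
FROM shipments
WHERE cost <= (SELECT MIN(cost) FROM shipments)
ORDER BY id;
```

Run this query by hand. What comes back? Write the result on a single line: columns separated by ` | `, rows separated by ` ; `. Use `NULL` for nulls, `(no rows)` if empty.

Valve | 8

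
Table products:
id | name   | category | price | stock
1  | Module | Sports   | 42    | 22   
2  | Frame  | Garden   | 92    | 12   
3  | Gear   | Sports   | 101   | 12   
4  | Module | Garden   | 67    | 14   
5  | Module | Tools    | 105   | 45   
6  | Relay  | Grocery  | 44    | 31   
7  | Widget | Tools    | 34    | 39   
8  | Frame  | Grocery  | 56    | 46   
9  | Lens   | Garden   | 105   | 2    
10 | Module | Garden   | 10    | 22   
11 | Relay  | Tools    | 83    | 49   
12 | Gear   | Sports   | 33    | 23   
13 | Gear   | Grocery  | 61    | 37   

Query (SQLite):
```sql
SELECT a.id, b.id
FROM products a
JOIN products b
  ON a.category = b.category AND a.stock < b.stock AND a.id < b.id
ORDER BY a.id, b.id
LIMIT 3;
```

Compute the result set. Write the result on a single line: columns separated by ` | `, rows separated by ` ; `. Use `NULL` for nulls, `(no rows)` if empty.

1 | 12 ; 2 | 4 ; 2 | 10

Pairs (a,b) with same category, a.stock < b.stock, a.id < b.id.
category groups: Garden:{2,4,9,10} Grocery:{6,8,13} Sports:{1,3,12} Tools:{5,7,11}
Ordered by (a.id, b.id); first 3.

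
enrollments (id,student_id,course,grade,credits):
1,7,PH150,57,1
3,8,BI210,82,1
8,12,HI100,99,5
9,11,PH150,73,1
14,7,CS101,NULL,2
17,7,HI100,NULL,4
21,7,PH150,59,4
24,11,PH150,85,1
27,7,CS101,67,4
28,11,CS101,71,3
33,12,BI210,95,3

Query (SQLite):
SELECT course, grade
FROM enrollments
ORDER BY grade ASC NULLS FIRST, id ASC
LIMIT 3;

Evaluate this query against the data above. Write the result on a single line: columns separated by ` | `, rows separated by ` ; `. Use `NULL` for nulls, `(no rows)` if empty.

Sort by grade asc, tiebreak id asc: (NULL, id=14), (NULL, id=17), (57, id=1), (59, id=21), (67, id=27), (71, id=28) …. Take first 3.
NULLS FIRST: NULL grade rows go before all non-NULL rows (among themselves ordered by id asc).

CS101 | NULL ; HI100 | NULL ; PH150 | 57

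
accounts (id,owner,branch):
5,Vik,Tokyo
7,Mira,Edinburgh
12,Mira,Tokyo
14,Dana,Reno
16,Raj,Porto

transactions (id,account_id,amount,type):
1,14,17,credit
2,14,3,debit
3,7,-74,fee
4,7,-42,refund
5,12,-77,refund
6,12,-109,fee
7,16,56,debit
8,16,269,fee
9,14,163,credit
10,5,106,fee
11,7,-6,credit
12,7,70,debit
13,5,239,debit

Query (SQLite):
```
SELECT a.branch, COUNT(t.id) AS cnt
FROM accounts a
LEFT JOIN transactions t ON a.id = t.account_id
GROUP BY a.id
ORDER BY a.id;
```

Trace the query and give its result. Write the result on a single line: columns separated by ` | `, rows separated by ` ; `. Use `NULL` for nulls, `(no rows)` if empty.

LEFT JOIN keeps every accounts row; unmatched ones get NULL for transactions columns.
Group by accounts.id and compute COUNT(t.id). COUNT(col) of an all-NULL group is 0.
  5: ids {10, 13} → COUNT(t.id)=2
  7: ids {3, 4, 11, 12} → COUNT(t.id)=4
  12: ids {5, 6} → COUNT(t.id)=2
  14: ids {1, 2, 9} → COUNT(t.id)=3
  16: ids {7, 8} → COUNT(t.id)=2

Tokyo | 2 ; Edinburgh | 4 ; Tokyo | 2 ; Reno | 3 ; Porto | 2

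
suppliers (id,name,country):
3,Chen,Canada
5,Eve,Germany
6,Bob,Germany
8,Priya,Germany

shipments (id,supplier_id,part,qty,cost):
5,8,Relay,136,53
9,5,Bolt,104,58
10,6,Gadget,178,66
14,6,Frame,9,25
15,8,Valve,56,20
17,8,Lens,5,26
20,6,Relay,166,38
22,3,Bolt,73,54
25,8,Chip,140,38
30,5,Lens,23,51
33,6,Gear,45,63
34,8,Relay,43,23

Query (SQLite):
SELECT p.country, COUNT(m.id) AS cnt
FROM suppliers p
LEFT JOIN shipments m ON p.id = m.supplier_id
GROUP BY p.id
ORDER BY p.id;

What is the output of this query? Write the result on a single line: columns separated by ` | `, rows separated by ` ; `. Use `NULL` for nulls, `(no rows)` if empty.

Canada | 1 ; Germany | 2 ; Germany | 4 ; Germany | 5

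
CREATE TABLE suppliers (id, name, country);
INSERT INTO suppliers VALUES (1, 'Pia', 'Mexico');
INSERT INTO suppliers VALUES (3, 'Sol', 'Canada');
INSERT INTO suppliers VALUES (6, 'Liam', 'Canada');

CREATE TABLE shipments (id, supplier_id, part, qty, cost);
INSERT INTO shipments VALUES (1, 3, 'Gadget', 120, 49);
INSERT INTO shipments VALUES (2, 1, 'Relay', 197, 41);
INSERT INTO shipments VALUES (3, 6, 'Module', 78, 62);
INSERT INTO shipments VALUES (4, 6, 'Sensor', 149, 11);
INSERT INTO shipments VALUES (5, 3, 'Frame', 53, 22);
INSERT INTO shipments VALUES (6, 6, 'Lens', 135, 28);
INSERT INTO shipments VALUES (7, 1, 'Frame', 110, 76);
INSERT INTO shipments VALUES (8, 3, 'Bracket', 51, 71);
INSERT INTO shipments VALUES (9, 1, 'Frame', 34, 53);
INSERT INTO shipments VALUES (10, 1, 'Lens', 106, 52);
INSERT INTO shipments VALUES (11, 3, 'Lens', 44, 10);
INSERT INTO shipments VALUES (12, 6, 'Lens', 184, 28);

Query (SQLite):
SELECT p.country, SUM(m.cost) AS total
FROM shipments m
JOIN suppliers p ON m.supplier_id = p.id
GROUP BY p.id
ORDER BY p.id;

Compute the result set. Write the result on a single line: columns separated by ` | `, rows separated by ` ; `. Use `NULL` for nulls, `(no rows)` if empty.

Join each shipments row to its suppliers via supplier_id.
Group joined rows by suppliers.id; compute SUM(m.cost) per group.
  1: ids {2, 7, 9, 10} → SUM(m.cost)=222
  3: ids {1, 5, 8, 11} → SUM(m.cost)=152
  6: ids {3, 4, 6, 12} → SUM(m.cost)=129

Mexico | 222 ; Canada | 152 ; Canada | 129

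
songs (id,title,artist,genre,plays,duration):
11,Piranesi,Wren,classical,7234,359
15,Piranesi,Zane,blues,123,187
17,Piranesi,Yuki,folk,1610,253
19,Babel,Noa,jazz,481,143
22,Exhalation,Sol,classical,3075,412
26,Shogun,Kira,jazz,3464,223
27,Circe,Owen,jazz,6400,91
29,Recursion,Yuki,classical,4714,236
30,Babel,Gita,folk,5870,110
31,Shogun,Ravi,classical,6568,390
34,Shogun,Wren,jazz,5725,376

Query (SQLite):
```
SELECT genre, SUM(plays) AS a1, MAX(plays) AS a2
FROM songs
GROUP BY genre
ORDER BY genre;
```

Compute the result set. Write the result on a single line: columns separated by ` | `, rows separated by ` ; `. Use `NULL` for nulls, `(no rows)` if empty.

blues | 123 | 123 ; classical | 21591 | 7234 ; folk | 7480 | 5870 ; jazz | 16070 | 6400

Group songs by genre.
Per group compute: SUM(plays), MAX(plays).
  blues: ids {15} → SUM(plays)=123, MAX(plays)=123
  classical: ids {11, 22, 29, 31} → SUM(plays)=21591, MAX(plays)=7234
  folk: ids {17, 30} → SUM(plays)=7480, MAX(plays)=5870
  jazz: ids {19, 26, 27, 34} → SUM(plays)=16070, MAX(plays)=6400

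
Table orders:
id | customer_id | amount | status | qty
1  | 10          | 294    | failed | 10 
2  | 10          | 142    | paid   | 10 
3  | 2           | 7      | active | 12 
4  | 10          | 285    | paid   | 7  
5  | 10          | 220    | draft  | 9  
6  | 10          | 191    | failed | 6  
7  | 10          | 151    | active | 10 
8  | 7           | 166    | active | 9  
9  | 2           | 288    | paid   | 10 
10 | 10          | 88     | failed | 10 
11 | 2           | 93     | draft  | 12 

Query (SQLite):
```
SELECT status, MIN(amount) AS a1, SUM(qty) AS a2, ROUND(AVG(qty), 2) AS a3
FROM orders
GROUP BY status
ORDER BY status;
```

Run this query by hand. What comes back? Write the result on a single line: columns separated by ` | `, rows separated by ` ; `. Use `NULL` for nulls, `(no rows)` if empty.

active | 7 | 31 | 10.33 ; draft | 93 | 21 | 10.5 ; failed | 88 | 26 | 8.67 ; paid | 142 | 27 | 9

Group orders by status.
Per group compute: MIN(amount), SUM(qty), ROUND(AVG(qty), 2).
  active: ids {3, 7, 8} → MIN(amount)=7, SUM(qty)=31, ROUND(AVG(qty), 2)=10.33
  draft: ids {5, 11} → MIN(amount)=93, SUM(qty)=21, ROUND(AVG(qty), 2)=10.5
  failed: ids {1, 6, 10} → MIN(amount)=88, SUM(qty)=26, ROUND(AVG(qty), 2)=8.67
  paid: ids {2, 4, 9} → MIN(amount)=142, SUM(qty)=27, ROUND(AVG(qty), 2)=9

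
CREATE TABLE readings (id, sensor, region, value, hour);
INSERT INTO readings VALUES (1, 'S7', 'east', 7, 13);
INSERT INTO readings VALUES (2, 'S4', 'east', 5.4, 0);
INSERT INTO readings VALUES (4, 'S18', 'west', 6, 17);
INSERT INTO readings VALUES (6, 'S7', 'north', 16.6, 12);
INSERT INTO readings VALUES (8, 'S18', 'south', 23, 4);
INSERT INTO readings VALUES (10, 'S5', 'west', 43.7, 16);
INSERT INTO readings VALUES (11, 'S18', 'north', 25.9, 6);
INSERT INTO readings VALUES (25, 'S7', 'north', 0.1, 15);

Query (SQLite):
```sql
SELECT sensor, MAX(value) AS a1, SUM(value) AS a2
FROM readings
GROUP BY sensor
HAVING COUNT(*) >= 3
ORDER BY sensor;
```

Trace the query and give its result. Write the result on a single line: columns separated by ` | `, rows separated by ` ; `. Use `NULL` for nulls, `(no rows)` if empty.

Group readings by sensor.
Per group compute: MAX(value), SUM(value).
HAVING: drop groups with fewer than 3 rows.
  S18: ids {4, 8, 11} → MAX(value)=25.9, SUM(value)=54.9
  S4: ids {2} → MAX(value)=5.4, SUM(value)=5.4
  S5: ids {10} → MAX(value)=43.7, SUM(value)=43.7
  S7: ids {1, 6, 25} → MAX(value)=16.6, SUM(value)=23.7

S18 | 25.9 | 54.9 ; S7 | 16.6 | 23.7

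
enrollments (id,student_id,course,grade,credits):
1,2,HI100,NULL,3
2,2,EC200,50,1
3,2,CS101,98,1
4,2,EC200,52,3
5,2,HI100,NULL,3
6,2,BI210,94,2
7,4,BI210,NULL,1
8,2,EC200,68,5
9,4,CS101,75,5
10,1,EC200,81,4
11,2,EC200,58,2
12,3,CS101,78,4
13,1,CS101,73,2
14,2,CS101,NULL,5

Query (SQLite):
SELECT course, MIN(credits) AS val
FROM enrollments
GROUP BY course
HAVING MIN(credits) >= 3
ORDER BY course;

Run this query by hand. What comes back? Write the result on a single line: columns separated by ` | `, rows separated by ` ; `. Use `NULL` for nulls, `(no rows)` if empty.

HI100 | 3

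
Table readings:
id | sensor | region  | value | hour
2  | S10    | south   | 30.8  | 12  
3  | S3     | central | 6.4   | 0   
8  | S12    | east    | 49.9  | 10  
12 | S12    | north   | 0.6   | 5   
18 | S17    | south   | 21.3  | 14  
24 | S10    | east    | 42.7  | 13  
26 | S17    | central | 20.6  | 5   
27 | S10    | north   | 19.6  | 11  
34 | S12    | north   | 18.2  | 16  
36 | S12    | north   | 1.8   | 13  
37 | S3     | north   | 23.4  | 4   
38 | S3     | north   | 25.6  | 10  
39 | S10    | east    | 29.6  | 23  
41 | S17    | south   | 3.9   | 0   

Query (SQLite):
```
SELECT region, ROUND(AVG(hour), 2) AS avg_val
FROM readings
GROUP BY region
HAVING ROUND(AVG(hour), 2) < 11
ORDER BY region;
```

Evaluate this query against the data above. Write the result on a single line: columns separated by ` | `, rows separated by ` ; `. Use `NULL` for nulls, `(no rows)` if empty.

central | 2.5 ; north | 9.83 ; south | 8.67

Partition readings by region; compute ROUND(AVG(hour), 2) within each group.
HAVING: keep groups where ROUND(AVG(hour), 2) < 11.
  central: ids {3, 26} → ROUND(AVG(hour), 2)=2.5
  east: ids {8, 24, 39} → ROUND(AVG(hour), 2)=15.33
  north: ids {12, 27, 34, 36, 37, 38} → ROUND(AVG(hour), 2)=9.83
  south: ids {2, 18, 41} → ROUND(AVG(hour), 2)=8.67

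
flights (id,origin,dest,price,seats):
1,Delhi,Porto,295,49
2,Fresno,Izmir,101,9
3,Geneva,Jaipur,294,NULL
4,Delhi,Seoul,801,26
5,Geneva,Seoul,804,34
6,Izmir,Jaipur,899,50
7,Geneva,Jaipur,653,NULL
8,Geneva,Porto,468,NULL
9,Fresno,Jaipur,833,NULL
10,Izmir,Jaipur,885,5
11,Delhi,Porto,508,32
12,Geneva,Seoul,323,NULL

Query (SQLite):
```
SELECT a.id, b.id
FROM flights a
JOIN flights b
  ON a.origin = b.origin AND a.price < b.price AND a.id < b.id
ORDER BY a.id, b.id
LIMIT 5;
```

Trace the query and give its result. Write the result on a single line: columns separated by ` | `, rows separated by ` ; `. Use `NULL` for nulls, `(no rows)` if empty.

1 | 4 ; 1 | 11 ; 2 | 9 ; 3 | 5 ; 3 | 7

Pairs (a,b) with same origin, a.price < b.price, a.id < b.id.
origin groups: Delhi:{1,4,11} Fresno:{2,9} Geneva:{3,5,7,8,12} Izmir:{6,10}
Ordered by (a.id, b.id); first 5.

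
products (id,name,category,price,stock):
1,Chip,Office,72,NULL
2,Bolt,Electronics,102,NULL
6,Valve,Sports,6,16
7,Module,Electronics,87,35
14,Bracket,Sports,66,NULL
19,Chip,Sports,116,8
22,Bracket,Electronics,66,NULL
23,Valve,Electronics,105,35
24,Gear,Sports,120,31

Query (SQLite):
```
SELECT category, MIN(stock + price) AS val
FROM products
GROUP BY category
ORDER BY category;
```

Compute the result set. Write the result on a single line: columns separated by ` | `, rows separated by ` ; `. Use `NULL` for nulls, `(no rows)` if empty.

For each row compute stock + price.
Group by category; take MIN of the expression per group.
  Electronics: ids {2, 7, 22, 23} → MIN(stock + price)=122
  Office: ids {1} → MIN(stock + price)=NULL
  Sports: ids {6, 14, 19, 24} → MIN(stock + price)=22

Electronics | 122 ; Office | NULL ; Sports | 22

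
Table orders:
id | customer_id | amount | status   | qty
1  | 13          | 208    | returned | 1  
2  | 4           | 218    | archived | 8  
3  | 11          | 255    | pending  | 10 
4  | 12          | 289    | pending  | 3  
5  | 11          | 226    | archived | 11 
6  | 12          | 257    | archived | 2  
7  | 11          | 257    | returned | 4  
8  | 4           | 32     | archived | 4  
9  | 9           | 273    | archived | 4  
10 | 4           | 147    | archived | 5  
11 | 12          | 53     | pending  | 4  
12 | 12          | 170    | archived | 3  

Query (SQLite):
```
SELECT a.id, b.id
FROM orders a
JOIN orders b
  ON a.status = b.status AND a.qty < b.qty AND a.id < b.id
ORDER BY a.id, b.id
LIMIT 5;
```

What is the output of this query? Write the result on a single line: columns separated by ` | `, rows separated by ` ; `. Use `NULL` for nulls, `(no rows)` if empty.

1 | 7 ; 2 | 5 ; 4 | 11 ; 6 | 8 ; 6 | 9

Pairs (a,b) with same status, a.qty < b.qty, a.id < b.id.
status groups: archived:{2,5,6,8,9,10,12} pending:{3,4,11} returned:{1,7}
Ordered by (a.id, b.id); first 5.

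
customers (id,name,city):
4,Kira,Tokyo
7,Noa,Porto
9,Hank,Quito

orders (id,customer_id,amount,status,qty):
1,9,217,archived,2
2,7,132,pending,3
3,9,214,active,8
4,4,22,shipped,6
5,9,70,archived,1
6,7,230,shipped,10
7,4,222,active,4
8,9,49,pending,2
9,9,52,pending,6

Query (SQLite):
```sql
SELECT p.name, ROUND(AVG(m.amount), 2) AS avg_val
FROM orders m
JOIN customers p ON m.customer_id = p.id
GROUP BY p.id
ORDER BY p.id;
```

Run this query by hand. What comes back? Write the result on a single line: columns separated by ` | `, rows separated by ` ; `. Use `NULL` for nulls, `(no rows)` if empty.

Join each orders row to its customers via customer_id.
Group joined rows by customers.id; compute ROUND(AVG(m.amount), 2) per group.
  4: ids {4, 7} → ROUND(AVG(m.amount), 2)=122
  7: ids {2, 6} → ROUND(AVG(m.amount), 2)=181
  9: ids {1, 3, 5, 8, 9} → ROUND(AVG(m.amount), 2)=120.4

Kira | 122 ; Noa | 181 ; Hank | 120.4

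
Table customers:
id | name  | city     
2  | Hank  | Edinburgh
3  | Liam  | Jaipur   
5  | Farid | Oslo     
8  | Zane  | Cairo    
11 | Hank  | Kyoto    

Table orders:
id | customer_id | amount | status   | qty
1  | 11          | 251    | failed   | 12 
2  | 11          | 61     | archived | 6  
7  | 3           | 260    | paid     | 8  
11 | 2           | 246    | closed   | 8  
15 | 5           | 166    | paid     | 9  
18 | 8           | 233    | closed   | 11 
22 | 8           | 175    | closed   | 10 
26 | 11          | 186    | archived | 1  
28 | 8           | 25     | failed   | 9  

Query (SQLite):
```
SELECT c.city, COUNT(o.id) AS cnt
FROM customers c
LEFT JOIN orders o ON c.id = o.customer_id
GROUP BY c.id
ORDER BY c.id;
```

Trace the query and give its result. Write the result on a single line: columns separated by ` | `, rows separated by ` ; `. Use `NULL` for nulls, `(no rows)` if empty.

LEFT JOIN keeps every customers row; unmatched ones get NULL for orders columns.
Group by customers.id and compute COUNT(o.id). COUNT(col) of an all-NULL group is 0.
  2: ids {11} → COUNT(o.id)=1
  3: ids {7} → COUNT(o.id)=1
  5: ids {15} → COUNT(o.id)=1
  8: ids {18, 22, 28} → COUNT(o.id)=3
  11: ids {1, 2, 26} → COUNT(o.id)=3

Edinburgh | 1 ; Jaipur | 1 ; Oslo | 1 ; Cairo | 3 ; Kyoto | 3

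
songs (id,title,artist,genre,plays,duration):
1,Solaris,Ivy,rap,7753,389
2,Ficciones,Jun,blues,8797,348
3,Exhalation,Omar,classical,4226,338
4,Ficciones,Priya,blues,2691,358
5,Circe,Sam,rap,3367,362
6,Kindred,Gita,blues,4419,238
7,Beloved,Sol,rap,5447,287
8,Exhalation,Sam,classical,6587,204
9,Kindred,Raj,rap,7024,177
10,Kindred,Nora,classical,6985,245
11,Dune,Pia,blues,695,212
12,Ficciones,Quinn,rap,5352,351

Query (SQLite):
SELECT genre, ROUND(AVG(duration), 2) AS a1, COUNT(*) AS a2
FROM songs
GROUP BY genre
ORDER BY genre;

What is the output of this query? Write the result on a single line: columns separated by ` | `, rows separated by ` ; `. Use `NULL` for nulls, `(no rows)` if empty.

Group songs by genre.
Per group compute: ROUND(AVG(duration), 2), COUNT(*).
  blues: ids {2, 4, 6, 11} → ROUND(AVG(duration), 2)=289, COUNT(*)=4
  classical: ids {3, 8, 10} → ROUND(AVG(duration), 2)=262.33, COUNT(*)=3
  rap: ids {1, 5, 7, 9, 12} → ROUND(AVG(duration), 2)=313.2, COUNT(*)=5

blues | 289 | 4 ; classical | 262.33 | 3 ; rap | 313.2 | 5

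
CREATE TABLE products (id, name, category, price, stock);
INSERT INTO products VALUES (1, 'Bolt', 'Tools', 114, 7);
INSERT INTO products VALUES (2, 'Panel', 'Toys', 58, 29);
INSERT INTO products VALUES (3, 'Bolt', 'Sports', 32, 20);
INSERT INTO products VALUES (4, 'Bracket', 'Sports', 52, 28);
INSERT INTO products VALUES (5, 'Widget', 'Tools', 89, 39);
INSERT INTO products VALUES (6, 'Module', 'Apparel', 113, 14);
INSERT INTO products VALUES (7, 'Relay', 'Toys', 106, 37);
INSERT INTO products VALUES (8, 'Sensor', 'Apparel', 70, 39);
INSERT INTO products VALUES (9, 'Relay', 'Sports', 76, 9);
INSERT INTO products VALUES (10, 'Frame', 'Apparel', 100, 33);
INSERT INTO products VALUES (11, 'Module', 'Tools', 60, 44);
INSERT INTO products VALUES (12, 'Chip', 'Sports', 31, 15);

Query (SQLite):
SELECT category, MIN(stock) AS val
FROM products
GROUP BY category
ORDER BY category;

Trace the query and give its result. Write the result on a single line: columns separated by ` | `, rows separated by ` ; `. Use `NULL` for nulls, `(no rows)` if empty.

Partition products by category; compute MIN(stock) within each group.
  Apparel: ids {6, 8, 10} → MIN(stock)=14
  Sports: ids {3, 4, 9, 12} → MIN(stock)=9
  Tools: ids {1, 5, 11} → MIN(stock)=7
  Toys: ids {2, 7} → MIN(stock)=29

Apparel | 14 ; Sports | 9 ; Tools | 7 ; Toys | 29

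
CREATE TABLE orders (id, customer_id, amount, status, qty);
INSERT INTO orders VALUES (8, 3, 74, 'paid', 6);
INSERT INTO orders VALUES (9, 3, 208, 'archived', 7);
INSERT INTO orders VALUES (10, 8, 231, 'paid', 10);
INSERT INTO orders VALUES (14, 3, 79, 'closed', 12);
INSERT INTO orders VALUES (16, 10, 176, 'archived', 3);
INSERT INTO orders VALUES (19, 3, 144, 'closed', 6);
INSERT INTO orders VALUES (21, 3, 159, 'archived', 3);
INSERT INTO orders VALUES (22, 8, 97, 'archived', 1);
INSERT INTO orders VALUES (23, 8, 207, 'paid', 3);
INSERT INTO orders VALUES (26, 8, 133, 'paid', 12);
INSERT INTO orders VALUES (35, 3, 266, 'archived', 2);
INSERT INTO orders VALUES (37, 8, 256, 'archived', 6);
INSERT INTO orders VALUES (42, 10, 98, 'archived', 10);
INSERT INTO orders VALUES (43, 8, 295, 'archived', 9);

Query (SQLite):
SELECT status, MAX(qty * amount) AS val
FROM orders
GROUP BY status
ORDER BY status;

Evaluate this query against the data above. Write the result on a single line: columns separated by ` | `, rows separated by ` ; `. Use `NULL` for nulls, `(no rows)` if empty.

archived | 2655 ; closed | 948 ; paid | 2310

For each row compute qty * amount.
Group by status; take MAX of the expression per group.
  archived: ids {9, 16, 21, 22, 35, 37, 42, 43} → MAX(qty * amount)=2655
  closed: ids {14, 19} → MAX(qty * amount)=948
  paid: ids {8, 10, 23, 26} → MAX(qty * amount)=2310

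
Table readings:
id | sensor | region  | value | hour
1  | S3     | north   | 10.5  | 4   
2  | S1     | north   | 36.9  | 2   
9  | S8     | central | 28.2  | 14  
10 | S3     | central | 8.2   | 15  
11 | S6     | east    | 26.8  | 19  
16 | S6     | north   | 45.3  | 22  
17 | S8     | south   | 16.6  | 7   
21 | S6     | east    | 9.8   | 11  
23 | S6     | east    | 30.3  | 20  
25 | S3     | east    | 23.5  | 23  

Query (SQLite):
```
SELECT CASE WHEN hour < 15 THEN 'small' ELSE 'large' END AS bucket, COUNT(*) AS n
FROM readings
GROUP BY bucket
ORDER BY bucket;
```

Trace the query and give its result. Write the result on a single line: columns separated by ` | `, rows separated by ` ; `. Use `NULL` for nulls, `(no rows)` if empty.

large | 5 ; small | 5

Bucket rows by hour < 15 → 'small' else 'large'; count each bucket.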